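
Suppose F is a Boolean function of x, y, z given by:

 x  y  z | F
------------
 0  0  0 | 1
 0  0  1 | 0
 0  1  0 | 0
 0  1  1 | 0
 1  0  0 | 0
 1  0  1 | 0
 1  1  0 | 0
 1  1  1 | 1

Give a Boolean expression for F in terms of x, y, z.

The 1-rows are (0,0,0), (1,1,1). Each contributes one minterm — ¬x·¬y·¬z; x·y·z — and their disjunction is a sum-of-products form of F.

F(x, y, z) = ((NOT x AND NOT y) AND NOT z) OR ((x AND y) AND z)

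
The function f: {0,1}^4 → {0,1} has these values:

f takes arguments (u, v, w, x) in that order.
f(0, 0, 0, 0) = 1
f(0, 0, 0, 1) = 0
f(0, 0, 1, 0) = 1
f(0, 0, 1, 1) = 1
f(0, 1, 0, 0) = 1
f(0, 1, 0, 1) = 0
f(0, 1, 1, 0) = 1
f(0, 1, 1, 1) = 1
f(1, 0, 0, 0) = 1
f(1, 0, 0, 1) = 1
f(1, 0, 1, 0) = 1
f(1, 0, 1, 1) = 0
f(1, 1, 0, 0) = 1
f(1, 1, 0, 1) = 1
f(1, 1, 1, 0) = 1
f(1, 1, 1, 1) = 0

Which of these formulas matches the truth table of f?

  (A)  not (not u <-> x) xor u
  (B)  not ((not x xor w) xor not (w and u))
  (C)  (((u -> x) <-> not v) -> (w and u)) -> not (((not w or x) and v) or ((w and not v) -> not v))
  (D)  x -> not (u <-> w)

D

(A) fails at (0,0,1,1): the formula yields 0, f is 1.
(B) fails at (0,0,1,0): the formula yields 0, f is 1.
(C) fails at (0,0,0,1): the formula yields 1, f is 0.
(D) is the remaining candidate, and it agrees with f on all 16 inputs.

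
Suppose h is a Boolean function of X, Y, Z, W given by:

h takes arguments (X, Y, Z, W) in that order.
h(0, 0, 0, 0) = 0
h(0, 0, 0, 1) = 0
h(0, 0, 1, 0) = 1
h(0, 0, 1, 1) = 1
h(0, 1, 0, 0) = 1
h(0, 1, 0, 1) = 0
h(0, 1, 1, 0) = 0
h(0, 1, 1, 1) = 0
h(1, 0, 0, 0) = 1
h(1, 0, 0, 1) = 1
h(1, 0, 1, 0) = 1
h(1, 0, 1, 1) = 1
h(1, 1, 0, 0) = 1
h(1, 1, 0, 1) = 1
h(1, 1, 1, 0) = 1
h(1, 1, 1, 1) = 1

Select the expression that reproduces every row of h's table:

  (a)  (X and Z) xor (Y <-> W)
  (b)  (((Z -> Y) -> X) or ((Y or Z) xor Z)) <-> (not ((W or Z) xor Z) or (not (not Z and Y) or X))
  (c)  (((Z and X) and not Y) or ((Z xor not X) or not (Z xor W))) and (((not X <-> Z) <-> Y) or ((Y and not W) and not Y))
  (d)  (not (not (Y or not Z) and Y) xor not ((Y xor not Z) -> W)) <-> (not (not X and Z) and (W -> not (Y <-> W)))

(a) disagrees with h on (0,0,0,0) (formula → 1, table → 0); rule it out.
(c) disagrees with h on (0,0,0,0) (formula → 1, table → 0); rule it out.
(d) disagrees with h on (0,0,0,1) (formula → 1, table → 0); rule it out.
(b) is the remaining candidate, and it agrees with h on all 16 inputs.

b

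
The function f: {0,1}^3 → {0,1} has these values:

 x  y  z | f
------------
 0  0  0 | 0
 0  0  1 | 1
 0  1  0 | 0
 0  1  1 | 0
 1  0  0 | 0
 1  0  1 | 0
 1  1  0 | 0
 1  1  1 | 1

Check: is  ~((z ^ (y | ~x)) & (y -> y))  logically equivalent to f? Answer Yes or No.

Test each input against both f and the formula:
  x=0, y=0, z=0: formula gives 0, f = 0 ✓
  x=0, y=0, z=1: formula gives 1, f = 1 ✓
  x=0, y=1, z=0: formula gives 0, f = 0 ✓
  x=0, y=1, z=1: formula gives 1, but f = 0 ✗
Row (0,1,1) is a counterexample, so the formula is not equivalent to f.

No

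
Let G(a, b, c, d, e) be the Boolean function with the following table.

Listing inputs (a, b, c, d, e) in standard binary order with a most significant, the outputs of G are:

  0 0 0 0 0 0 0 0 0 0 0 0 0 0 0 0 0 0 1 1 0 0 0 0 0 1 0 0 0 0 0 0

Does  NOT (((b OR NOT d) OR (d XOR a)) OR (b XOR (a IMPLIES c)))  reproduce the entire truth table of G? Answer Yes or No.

No

Check the formula against G row by row:
  a=0, b=0, c=0, d=0, e=0: formula gives 0, G = 0 ✓
  a=0, b=0, c=0, d=0, e=1: formula gives 0, G = 0 ✓
  a=0, b=0, c=0, d=1, e=0: formula gives 0, G = 0 ✓
  a=0, b=0, c=0, d=1, e=1: formula gives 0, G = 0 ✓
  …
  a=1, b=1, c=0, d=0, e=1: formula gives 0, but G = 1 ✗
Since they disagree at (1,1,0,0,1), the expression is not a correct formula for G.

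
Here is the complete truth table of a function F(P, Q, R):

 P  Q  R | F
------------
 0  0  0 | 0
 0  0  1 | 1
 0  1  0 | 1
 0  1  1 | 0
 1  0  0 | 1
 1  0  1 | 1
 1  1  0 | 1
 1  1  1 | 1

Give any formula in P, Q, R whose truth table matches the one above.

There are just 2 zero rows: (0,0,0), (0,1,1). Their minterms are ¬P·¬Q·¬R, ¬P·Q·R; the OR of those covers precisely the 0-outputs, and negating it yields F.

F(P, Q, R) = not (((not P and not Q) and not R) or ((not P and Q) and R))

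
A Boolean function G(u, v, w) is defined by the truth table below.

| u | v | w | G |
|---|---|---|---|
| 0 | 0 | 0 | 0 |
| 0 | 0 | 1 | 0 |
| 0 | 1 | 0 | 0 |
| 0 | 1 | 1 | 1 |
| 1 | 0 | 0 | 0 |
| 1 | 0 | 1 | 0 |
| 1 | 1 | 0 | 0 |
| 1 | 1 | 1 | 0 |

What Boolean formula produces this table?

G is 1 on exactly one input, (0,1,1), whose minterm is ¬u·v·w. So G is just that conjunction.

G(u, v, w) = (u' · v) · w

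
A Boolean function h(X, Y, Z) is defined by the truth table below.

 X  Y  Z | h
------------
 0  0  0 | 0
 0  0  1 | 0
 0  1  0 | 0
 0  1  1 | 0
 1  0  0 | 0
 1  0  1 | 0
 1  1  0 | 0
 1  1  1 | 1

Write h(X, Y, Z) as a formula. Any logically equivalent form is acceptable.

The output is 1 only when every input is 1 — the AND of all inputs.

h(X, Y, Z) = (X & Y) & Z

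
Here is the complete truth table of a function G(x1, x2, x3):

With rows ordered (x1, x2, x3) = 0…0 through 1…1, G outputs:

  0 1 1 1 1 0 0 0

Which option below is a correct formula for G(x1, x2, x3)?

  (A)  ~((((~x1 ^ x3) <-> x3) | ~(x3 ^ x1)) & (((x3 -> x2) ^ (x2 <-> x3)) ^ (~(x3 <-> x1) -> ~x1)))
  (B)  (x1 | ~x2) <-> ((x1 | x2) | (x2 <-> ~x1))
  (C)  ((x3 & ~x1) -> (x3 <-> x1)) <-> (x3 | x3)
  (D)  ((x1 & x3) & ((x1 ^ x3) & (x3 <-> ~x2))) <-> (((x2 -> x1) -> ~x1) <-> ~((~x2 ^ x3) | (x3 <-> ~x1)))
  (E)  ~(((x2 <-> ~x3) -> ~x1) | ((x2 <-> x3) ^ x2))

A

(B) disagrees with G on (0,0,1) (formula → 0, table → 1); rule it out.
(C) disagrees with G on (0,0,1) (formula → 0, table → 1); rule it out.
(D) disagrees with G on (0,0,0) (formula → 1, table → 0); rule it out.
(E) disagrees with G on (0,0,1) (formula → 0, table → 1); rule it out.
Only (A) survives; checking it on all 8 rows confirms it matches G.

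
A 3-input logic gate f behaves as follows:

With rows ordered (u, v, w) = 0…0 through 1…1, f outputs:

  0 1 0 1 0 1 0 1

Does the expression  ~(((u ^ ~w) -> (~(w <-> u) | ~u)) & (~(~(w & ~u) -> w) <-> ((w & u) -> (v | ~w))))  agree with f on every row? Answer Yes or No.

Test each input against both f and the formula:
  u=0, v=0, w=0: formula gives 0, f = 0 ✓
  u=0, v=0, w=1: formula gives 1, f = 1 ✓
  u=0, v=1, w=0: formula gives 0, f = 0 ✓
  u=0, v=1, w=1: formula gives 1, f = 1 ✓
  u=1, v=0, w=0: formula gives 0, f = 0 ✓
  …and likewise for the remaining 3 rows.
All 8 rows match — the expression computes f exactly.

Yes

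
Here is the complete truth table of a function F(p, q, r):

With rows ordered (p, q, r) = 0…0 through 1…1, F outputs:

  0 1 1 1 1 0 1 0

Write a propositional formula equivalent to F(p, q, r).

F(p, q, r) = ¬((((¬p ∧ ¬q) ∧ ¬r) ∨ ((p ∧ ¬q) ∧ r)) ∨ ((p ∧ q) ∧ r))

There are just 3 zero rows: (0,0,0), (1,0,1), (1,1,1). Their minterms are ¬p·¬q·¬r, p·¬q·r, p·q·r; the OR of those covers precisely the 0-outputs, and negating it yields F.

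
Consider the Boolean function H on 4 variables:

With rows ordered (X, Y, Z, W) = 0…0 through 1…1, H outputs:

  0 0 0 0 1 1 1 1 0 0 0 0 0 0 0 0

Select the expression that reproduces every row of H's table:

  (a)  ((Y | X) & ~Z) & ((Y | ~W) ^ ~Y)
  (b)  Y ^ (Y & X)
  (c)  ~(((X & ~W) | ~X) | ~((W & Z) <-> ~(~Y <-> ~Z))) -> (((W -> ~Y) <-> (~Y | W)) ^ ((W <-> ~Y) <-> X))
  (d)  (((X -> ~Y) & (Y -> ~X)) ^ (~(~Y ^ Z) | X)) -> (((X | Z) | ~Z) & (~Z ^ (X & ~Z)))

(a) fails at (0,1,1,0): the formula yields 0, H is 1.
(c) fails at (0,0,0,0): the formula yields 1, H is 0.
(d) fails at (0,0,0,0): the formula yields 1, H is 0.
Only (b) survives; checking it on all 16 rows confirms it matches H.

b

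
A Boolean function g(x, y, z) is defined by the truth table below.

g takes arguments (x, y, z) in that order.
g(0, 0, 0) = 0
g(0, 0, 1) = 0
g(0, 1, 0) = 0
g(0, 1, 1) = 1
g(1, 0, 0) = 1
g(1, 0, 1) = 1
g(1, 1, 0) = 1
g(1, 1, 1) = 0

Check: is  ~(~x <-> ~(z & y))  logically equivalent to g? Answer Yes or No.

Check the formula against g row by row:
  x=0, y=0, z=0: formula gives 0, g = 0 ✓
  x=0, y=0, z=1: formula gives 0, g = 0 ✓
  x=0, y=1, z=0: formula gives 0, g = 0 ✓
  x=0, y=1, z=1: formula gives 1, g = 1 ✓
  x=1, y=0, z=0: formula gives 1, g = 1 ✓
  …and likewise for the remaining 3 rows.
No disagreement on any input; they are logically equivalent.

Yes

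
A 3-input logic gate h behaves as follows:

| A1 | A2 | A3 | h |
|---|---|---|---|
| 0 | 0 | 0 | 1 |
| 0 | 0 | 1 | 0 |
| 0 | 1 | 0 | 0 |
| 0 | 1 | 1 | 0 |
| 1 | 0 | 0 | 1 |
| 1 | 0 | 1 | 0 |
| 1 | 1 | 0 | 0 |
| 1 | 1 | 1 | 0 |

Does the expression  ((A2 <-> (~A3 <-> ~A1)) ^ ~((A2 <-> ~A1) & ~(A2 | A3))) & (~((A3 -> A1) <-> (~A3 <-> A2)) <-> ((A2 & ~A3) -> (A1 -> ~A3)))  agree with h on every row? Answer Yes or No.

Yes

Evaluate ((A2 <-> (~A3 <-> ~A1)) ^ ~((A2 <-> ~A1) & ~(A2 | A3))) & (~((A3 -> A1) <-> (~A3 <-> A2)) <-> ((A2 & ~A3) -> (A1 -> ~A3))) on each row and compare to h:
  A1=0, A2=0, A3=0: formula gives 1, h = 1 ✓
  A1=0, A2=0, A3=1: formula gives 0, h = 0 ✓
  A1=0, A2=1, A3=0: formula gives 0, h = 0 ✓
  A1=0, A2=1, A3=1: formula gives 0, h = 0 ✓
  A1=1, A2=0, A3=0: formula gives 1, h = 1 ✓
  … (the remaining 3 rows also agree.)
Every row agrees, so the formula is equivalent.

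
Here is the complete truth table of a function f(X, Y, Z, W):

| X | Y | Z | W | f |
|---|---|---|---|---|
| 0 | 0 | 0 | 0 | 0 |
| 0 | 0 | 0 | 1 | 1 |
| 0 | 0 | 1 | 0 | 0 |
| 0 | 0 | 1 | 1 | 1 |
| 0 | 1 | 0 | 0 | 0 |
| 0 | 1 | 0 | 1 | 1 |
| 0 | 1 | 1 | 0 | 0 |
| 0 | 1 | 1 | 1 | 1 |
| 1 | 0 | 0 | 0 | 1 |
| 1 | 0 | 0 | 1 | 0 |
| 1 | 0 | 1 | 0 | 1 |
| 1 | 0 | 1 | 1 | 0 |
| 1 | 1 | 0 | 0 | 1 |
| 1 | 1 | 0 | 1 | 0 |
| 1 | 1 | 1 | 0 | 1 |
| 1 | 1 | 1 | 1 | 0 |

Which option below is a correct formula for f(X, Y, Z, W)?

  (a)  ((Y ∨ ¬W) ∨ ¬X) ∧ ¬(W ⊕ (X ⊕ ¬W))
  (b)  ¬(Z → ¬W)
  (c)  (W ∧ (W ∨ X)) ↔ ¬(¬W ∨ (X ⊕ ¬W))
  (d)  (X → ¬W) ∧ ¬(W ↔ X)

d

(a) disagrees with f on (0,0,0,1) (formula → 0, table → 1); rule it out.
(b) disagrees with f on (0,0,0,1) (formula → 0, table → 1); rule it out.
(c) disagrees with f on (0,0,0,0) (formula → 1, table → 0); rule it out.
That leaves (d). Evaluating it on every row reproduces the table of f exactly.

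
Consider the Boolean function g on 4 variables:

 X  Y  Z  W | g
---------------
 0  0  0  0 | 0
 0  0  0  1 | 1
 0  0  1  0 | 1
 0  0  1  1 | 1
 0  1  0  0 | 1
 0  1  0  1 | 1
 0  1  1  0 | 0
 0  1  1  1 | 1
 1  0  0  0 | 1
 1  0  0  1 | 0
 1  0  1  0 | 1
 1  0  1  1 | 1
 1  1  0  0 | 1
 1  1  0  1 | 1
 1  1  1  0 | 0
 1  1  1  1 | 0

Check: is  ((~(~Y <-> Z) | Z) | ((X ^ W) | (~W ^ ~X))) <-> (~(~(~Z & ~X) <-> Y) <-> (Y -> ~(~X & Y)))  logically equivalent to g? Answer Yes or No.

Test each input against both g and the formula:
  X=0, Y=0, Z=0, W=0: formula gives 0, g = 0 ✓
  X=0, Y=0, Z=0, W=1: formula gives 0, but g = 1 ✗
Row (0,0,0,1) is a counterexample, so the formula is not equivalent to g.

No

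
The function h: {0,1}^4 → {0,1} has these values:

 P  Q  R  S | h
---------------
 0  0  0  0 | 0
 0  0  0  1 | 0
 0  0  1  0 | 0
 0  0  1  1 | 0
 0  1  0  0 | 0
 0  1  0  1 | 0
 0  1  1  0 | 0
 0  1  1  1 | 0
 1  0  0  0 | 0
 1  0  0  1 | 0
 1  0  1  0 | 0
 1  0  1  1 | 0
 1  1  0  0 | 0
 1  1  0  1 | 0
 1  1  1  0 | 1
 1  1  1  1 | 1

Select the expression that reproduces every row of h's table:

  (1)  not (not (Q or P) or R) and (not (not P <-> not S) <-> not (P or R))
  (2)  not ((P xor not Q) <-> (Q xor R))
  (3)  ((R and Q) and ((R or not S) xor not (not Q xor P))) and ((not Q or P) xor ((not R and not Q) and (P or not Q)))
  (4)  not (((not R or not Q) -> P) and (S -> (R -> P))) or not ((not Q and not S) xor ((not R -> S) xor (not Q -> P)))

(1) disagrees with h on (0,1,0,1) (formula → 1, table → 0); rule it out.
(2) disagrees with h on (0,0,0,0) (formula → 1, table → 0); rule it out.
(4) disagrees with h on (0,0,0,0) (formula → 1, table → 0); rule it out.
That leaves (3). Evaluating it on every row reproduces the table of h exactly.

3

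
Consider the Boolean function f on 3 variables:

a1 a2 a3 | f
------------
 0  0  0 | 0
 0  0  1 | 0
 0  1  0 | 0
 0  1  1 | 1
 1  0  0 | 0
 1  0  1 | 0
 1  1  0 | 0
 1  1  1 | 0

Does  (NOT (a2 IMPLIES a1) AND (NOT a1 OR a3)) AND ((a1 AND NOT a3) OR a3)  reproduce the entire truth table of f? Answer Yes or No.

Evaluate (NOT (a2 IMPLIES a1) AND (NOT a1 OR a3)) AND ((a1 AND NOT a3) OR a3) on each row and compare to f:
  a1=0, a2=0, a3=0: formula gives 0, f = 0 ✓
  a1=0, a2=0, a3=1: formula gives 0, f = 0 ✓
  a1=0, a2=1, a3=0: formula gives 0, f = 0 ✓
  a1=0, a2=1, a3=1: formula gives 1, f = 1 ✓
  a1=1, a2=0, a3=0: formula gives 0, f = 0 ✓
  …and likewise for the remaining 3 rows.
No disagreement on any input; they are logically equivalent.

Yes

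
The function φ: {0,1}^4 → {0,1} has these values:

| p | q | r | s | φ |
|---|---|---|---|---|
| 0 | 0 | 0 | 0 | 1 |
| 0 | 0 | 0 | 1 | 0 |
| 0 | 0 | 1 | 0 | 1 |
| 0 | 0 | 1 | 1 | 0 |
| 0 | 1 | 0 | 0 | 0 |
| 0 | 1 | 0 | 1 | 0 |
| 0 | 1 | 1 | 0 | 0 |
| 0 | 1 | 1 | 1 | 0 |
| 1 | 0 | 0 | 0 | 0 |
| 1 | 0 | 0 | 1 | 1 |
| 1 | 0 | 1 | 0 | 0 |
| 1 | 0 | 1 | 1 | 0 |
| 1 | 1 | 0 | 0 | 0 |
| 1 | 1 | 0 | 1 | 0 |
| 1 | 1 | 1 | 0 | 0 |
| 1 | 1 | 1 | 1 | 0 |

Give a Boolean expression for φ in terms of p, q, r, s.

φ(p, q, r, s) = ((((p' · q') · r') · s') + (((p' · q') · r) · s')) + (((p · q') · r') · s)

The 1-rows are (0,0,0,0), (0,0,1,0), (1,0,0,1). Each contributes one minterm — ¬p·¬q·¬r·¬s; ¬p·¬q·r·¬s; p·¬q·¬r·s — and their disjunction is a sum-of-products form of φ.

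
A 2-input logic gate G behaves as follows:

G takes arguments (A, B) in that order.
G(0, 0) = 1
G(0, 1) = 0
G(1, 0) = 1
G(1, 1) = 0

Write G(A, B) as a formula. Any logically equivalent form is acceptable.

G=1 on 2 inputs: (0,0), (1,0). Reading each as a conjunction of literals (¬A·¬B, A·¬B) and taking the OR gives the canonical DNF.

G(A, B) = (¬A ∧ ¬B) ∨ (A ∧ ¬B)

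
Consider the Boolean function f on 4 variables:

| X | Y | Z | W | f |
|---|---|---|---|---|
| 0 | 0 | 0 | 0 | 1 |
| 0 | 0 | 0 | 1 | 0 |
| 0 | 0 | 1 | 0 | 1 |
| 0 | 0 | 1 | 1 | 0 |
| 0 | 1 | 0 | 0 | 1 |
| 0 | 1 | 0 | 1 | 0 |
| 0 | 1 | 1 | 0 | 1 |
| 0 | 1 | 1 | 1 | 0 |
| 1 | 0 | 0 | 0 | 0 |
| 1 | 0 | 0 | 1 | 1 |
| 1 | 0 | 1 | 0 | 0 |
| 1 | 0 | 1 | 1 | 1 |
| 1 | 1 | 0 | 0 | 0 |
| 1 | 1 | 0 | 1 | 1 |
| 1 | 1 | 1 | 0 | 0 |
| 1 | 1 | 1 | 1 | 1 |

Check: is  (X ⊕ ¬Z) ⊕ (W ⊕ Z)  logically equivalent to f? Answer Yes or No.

Check the formula against f row by row:
  X=0, Y=0, Z=0, W=0: formula gives 1, f = 1 ✓
  X=0, Y=0, Z=0, W=1: formula gives 0, f = 0 ✓
  X=0, Y=0, Z=1, W=0: formula gives 1, f = 1 ✓
  X=0, Y=0, Z=1, W=1: formula gives 0, f = 0 ✓
  …and likewise for the remaining 12 rows.
Every row agrees, so the formula is equivalent.

Yes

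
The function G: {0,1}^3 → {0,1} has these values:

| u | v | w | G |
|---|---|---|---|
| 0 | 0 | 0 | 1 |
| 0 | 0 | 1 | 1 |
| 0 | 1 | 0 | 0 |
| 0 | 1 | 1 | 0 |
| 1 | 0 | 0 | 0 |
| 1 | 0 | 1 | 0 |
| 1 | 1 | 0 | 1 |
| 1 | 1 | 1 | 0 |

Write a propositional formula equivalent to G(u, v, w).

G(u, v, w) = (((~u & ~v) & ~w) | ((~u & ~v) & w)) | ((u & v) & ~w)

Collect the rows where G=1 — (0,0,0), (0,0,1), (1,1,0) — and write one minterm per row: ¬u·¬v·¬w, ¬u·¬v·w, u·v·¬w. Their union (logical OR) reproduces the table exactly.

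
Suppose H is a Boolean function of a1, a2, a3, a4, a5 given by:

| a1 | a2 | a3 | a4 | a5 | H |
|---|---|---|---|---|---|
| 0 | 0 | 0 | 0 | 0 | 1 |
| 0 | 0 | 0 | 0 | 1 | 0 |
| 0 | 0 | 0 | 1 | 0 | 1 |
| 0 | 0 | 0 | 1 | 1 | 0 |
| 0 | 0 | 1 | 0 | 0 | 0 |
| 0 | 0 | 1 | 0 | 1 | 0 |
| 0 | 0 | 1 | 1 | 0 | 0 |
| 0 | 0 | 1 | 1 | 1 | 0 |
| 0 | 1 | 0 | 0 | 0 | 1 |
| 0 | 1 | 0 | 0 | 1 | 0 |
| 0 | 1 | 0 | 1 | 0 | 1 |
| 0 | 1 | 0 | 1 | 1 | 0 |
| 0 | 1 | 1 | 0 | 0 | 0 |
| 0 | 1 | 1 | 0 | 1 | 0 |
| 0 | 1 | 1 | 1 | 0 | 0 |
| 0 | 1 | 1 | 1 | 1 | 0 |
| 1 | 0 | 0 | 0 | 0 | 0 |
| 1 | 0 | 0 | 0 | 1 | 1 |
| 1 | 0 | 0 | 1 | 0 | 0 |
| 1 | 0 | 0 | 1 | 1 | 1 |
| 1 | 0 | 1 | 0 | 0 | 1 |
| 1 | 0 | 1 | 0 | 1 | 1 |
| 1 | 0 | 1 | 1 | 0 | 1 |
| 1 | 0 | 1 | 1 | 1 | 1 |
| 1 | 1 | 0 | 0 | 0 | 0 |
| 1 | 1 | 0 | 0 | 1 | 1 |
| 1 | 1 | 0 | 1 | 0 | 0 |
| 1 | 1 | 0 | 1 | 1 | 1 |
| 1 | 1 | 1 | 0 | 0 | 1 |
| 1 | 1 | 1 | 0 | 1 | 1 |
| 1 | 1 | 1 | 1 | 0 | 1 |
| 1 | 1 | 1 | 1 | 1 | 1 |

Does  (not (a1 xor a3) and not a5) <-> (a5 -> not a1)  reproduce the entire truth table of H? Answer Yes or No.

Yes

Evaluate (not (a1 xor a3) and not a5) <-> (a5 -> not a1) on each row and compare to H:
  a1=0, a2=0, a3=0, a4=0, a5=0: formula gives 1, H = 1 ✓
  a1=0, a2=0, a3=0, a4=0, a5=1: formula gives 0, H = 0 ✓
  a1=0, a2=0, a3=0, a4=1, a5=0: formula gives 1, H = 1 ✓
  a1=0, a2=0, a3=0, a4=1, a5=1: formula gives 0, H = 0 ✓
  … (the remaining 28 rows also agree.)
All 32 rows match — the expression computes H exactly.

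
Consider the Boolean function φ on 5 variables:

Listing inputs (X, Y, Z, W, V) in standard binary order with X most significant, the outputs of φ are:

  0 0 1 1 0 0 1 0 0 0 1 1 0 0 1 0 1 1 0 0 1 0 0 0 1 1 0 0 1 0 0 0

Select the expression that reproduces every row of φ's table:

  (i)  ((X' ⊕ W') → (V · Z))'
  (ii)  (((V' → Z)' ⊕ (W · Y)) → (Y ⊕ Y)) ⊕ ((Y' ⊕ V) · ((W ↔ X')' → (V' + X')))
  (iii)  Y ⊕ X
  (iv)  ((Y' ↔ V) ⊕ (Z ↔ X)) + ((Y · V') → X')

i

(ii) disagrees with φ on (0,0,0,0,0) (formula → 1, table → 0); rule it out.
(iii) disagrees with φ on (0,0,0,1,0) (formula → 0, table → 1); rule it out.
(iv) disagrees with φ on (0,0,0,0,0) (formula → 1, table → 0); rule it out.
That leaves (i). Evaluating it on every row reproduces the table of φ exactly.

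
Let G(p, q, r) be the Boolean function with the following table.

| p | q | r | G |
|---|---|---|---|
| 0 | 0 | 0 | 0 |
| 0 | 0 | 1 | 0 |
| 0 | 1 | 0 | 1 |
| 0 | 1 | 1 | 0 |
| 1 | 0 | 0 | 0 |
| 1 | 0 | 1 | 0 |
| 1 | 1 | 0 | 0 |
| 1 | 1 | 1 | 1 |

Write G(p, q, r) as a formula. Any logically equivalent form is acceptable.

Collect the rows where G=1 — (0,1,0), (1,1,1) — and write one minterm per row: ¬p·q·¬r, p·q·r. Their union (logical OR) reproduces the table exactly.

G(p, q, r) = ((¬p ∧ q) ∧ ¬r) ∨ ((p ∧ q) ∧ r)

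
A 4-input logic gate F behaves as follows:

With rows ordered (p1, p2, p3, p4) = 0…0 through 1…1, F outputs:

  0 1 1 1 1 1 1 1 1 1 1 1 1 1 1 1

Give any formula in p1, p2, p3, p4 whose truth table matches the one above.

F(p1, p2, p3, p4) = ((p1 | p2) | p3) | p4

The output is 1 whenever at least one input is 1 — the OR of all inputs.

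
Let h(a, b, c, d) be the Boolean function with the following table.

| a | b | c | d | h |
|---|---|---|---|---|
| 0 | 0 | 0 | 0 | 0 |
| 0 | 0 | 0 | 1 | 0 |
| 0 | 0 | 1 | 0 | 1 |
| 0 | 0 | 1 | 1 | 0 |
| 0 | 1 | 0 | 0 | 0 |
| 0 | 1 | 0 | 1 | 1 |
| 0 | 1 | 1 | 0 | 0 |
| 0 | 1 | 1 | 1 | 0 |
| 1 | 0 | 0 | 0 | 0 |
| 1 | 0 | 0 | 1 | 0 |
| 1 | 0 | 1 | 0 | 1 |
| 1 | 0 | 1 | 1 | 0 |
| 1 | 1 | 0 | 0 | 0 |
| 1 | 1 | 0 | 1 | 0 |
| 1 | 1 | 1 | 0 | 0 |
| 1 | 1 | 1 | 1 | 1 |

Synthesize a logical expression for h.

Collect the rows where h=1 — (0,0,1,0), (0,1,0,1), (1,0,1,0), (1,1,1,1) — and write one minterm per row: ¬a·¬b·c·¬d, ¬a·b·¬c·d, a·¬b·c·¬d, a·b·c·d. Their union (logical OR) reproduces the table exactly.

h(a, b, c, d) = (((((NOT a AND NOT b) AND c) AND NOT d) OR (((NOT a AND b) AND NOT c) AND d)) OR (((a AND NOT b) AND c) AND NOT d)) OR (((a AND b) AND c) AND d)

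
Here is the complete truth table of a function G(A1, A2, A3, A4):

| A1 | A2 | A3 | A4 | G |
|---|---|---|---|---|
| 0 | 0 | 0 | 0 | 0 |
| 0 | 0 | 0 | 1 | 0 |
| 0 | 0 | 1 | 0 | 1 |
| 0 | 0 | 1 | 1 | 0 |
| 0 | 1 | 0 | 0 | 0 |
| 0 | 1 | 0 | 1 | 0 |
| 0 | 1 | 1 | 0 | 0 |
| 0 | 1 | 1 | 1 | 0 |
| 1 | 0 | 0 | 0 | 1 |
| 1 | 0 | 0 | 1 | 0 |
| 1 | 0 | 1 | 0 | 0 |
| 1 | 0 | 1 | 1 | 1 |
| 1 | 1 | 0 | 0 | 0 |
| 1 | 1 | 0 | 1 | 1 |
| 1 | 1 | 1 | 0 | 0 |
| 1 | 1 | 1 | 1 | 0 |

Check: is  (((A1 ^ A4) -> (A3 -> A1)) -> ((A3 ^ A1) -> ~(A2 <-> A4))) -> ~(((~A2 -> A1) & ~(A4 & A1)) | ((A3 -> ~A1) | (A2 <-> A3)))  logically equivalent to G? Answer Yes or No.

Test each input against both G and the formula:
  A1=0, A2=0, A3=0, A4=0: formula gives 0, G = 0 ✓
  A1=0, A2=0, A3=0, A4=1: formula gives 0, G = 0 ✓
  A1=0, A2=0, A3=1, A4=0: formula gives 1, G = 1 ✓
  A1=0, A2=0, A3=1, A4=1: formula gives 0, G = 0 ✓
  …and likewise for the remaining 12 rows.
No disagreement on any input; they are logically equivalent.

Yes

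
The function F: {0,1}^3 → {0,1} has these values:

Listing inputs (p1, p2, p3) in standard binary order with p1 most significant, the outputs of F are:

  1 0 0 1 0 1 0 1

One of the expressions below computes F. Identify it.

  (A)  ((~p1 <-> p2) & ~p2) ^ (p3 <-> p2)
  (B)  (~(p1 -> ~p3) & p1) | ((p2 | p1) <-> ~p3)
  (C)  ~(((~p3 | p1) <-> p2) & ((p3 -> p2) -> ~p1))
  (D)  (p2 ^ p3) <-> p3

(B) fails at (0,0,0): the formula yields 0, F is 1.
(C) fails at (1,0,0): the formula yields 1, F is 0.
(D) fails at (0,0,1): the formula yields 1, F is 0.
(A) is the remaining candidate, and it agrees with F on all 8 inputs.

A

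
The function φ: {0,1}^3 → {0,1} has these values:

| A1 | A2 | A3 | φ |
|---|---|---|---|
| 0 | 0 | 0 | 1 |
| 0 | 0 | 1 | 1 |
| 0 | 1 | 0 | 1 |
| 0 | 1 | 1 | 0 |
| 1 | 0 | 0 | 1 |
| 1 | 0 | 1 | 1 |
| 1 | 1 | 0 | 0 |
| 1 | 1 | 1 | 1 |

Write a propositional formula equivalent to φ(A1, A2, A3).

φ(A1, A2, A3) = not (((not A1 and A2) and A3) or ((A1 and A2) and not A3))

The 0-rows are (0,1,1), (1,1,0). Take each as a conjunction (¬A1·A2·A3, A1·A2·¬A3), form their disjunction, and complement — that gives a formula that is 1 everywhere φ is.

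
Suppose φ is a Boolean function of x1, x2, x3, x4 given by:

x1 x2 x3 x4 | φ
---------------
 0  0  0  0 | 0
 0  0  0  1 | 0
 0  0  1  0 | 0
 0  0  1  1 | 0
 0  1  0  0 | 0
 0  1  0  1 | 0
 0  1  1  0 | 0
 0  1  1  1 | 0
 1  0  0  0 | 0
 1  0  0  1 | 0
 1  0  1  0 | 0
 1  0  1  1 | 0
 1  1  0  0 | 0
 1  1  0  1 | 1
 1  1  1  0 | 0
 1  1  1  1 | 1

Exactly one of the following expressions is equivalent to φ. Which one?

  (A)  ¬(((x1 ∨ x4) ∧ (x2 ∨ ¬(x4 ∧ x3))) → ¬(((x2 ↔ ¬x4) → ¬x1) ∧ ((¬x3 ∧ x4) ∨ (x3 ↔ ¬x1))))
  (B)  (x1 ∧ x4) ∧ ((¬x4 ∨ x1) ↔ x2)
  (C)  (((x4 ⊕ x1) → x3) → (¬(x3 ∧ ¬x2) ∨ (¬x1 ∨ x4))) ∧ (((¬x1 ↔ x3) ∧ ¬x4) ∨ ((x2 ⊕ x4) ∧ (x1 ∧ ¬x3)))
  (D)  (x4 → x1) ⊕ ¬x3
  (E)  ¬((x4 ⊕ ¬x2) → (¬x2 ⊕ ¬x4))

B

(A) fails at (0,0,0,1): the formula yields 1, φ is 0.
(C) fails at (0,0,1,0): the formula yields 1, φ is 0.
(D) fails at (0,0,0,1): the formula yields 1, φ is 0.
(E) fails at (0,0,0,0): the formula yields 1, φ is 0.
That leaves (B). Evaluating it on every row reproduces the table of φ exactly.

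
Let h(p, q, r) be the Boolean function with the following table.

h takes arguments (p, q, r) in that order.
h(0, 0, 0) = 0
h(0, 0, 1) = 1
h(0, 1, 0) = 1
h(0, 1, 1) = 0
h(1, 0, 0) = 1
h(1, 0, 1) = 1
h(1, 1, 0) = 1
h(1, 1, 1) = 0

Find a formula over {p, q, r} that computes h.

The 0-rows are (0,0,0), (0,1,1), (1,1,1). Take each as a conjunction (¬p·¬q·¬r, ¬p·q·r, p·q·r), form their disjunction, and complement — that gives a formula that is 1 everywhere h is.

h(p, q, r) = ~((((~p & ~q) & ~r) | ((~p & q) & r)) | ((p & q) & r))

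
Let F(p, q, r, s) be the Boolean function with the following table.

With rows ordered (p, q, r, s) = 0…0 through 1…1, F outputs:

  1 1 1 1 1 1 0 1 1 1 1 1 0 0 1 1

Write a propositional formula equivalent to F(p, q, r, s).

F is 0 on only 3 rows — (0,1,1,0), (1,1,0,0), (1,1,0,1). Writing each as a minterm (¬p·q·r·¬s, p·q·¬r·¬s, p·q·¬r·s) and OR-ing them characterizes exactly where F=0, so F is the negation of that disjunction.

F(p, q, r, s) = (((((p' · q) · r) · s') + (((p · q) · r') · s')) + (((p · q) · r') · s))'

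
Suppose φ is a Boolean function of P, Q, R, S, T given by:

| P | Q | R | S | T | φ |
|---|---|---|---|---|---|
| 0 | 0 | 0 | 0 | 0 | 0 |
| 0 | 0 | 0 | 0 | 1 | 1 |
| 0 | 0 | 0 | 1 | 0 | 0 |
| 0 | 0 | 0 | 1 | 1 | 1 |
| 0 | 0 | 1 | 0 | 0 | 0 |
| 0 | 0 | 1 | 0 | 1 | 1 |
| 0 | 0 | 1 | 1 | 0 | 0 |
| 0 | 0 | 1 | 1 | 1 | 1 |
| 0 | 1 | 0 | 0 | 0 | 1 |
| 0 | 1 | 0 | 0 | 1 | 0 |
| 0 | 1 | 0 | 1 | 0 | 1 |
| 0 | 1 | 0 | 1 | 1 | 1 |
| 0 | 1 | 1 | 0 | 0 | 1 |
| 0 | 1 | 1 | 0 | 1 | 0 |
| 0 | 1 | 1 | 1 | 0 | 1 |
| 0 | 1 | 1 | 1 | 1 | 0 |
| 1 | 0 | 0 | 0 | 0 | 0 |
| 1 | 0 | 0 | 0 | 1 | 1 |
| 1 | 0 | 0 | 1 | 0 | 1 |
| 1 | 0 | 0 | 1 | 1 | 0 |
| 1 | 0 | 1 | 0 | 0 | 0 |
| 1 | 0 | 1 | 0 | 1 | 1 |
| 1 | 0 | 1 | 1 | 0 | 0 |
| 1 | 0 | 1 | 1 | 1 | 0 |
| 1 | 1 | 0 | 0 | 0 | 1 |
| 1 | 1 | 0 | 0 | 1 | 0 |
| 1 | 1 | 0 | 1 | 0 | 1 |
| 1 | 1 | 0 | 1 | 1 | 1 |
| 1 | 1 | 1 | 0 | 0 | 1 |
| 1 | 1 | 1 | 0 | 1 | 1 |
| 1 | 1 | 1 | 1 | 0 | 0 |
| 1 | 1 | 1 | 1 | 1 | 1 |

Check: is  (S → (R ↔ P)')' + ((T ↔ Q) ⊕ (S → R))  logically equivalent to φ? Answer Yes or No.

No

Evaluate (S → (R ↔ P)')' + ((T ↔ Q) ⊕ (S → R)) on each row and compare to φ:
  P=0, Q=0, R=0, S=0, T=0: formula gives 0, φ = 0 ✓
  P=0, Q=0, R=0, S=0, T=1: formula gives 1, φ = 1 ✓
  P=0, Q=0, R=0, S=1, T=0: formula gives 1, but φ = 0 ✗
Since they disagree at (0,0,0,1,0), the expression is not a correct formula for φ.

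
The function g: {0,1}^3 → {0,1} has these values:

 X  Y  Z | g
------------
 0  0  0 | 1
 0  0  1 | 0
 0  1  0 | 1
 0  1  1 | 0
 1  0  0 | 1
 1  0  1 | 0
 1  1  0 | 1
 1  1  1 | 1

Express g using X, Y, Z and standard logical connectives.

g(X, Y, Z) = not ((((not X and not Y) and Z) or ((not X and Y) and Z)) or ((X and not Y) and Z))

There are just 3 zero rows: (0,0,1), (0,1,1), (1,0,1). Their minterms are ¬X·¬Y·Z, ¬X·Y·Z, X·¬Y·Z; the OR of those covers precisely the 0-outputs, and negating it yields g.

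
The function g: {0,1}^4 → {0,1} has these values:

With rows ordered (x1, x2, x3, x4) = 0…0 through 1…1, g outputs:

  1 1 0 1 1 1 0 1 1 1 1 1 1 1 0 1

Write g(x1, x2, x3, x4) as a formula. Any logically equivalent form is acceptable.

There are just 3 zero rows: (0,0,1,0), (0,1,1,0), (1,1,1,0). Their minterms are ¬x1·¬x2·x3·¬x4, ¬x1·x2·x3·¬x4, x1·x2·x3·¬x4; the OR of those covers precisely the 0-outputs, and negating it yields g.

g(x1, x2, x3, x4) = (((((x1' · x2') · x3) · x4') + (((x1' · x2) · x3) · x4')) + (((x1 · x2) · x3) · x4'))'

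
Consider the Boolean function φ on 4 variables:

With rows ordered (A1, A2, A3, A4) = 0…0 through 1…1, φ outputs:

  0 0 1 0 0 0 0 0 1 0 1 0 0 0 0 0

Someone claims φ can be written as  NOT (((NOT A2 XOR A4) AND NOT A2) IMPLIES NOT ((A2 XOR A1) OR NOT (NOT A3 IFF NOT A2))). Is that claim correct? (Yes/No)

Yes

Evaluate NOT (((NOT A2 XOR A4) AND NOT A2) IMPLIES NOT ((A2 XOR A1) OR NOT (NOT A3 IFF NOT A2))) on each row and compare to φ:
  A1=0, A2=0, A3=0, A4=0: formula gives 0, φ = 0 ✓
  A1=0, A2=0, A3=0, A4=1: formula gives 0, φ = 0 ✓
  A1=0, A2=0, A3=1, A4=0: formula gives 1, φ = 1 ✓
  A1=0, A2=0, A3=1, A4=1: formula gives 0, φ = 0 ✓
  … (the remaining 12 rows also agree.)
All 16 rows match — the expression computes φ exactly.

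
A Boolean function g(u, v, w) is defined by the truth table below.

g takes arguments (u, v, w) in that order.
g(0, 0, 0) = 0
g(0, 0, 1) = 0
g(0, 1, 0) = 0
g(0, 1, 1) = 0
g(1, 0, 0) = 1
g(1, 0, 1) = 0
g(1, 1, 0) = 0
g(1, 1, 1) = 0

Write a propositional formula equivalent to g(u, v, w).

g(u, v, w) = (u and not v) and not w

Only row (1,0,0) gives 1. That row's minterm u·¬v·¬w is g directly.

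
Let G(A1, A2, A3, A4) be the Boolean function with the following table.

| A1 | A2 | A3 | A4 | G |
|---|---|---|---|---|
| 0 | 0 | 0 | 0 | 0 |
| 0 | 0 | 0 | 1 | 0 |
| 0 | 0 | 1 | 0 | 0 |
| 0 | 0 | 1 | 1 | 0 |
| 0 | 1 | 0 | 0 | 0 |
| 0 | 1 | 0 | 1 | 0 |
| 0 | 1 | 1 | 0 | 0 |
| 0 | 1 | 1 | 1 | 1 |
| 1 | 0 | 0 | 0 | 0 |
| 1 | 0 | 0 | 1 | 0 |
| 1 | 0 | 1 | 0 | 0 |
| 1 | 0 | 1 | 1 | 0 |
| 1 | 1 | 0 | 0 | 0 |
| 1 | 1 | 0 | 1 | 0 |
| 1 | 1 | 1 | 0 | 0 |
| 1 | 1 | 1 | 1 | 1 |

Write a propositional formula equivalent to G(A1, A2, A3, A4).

Collect the rows where G=1 — (0,1,1,1), (1,1,1,1) — and write one minterm per row: ¬A1·A2·A3·A4, A1·A2·A3·A4. Their union (logical OR) reproduces the table exactly.

G(A1, A2, A3, A4) = (((not A1 and A2) and A3) and A4) or (((A1 and A2) and A3) and A4)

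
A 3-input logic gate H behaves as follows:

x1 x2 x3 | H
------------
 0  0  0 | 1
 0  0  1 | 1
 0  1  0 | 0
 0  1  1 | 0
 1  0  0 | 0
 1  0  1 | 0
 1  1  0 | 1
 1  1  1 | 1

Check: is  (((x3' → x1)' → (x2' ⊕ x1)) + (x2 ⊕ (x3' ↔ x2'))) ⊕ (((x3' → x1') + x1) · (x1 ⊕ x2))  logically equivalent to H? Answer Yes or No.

Yes

Evaluate (((x3' → x1)' → (x2' ⊕ x1)) + (x2 ⊕ (x3' ↔ x2'))) ⊕ (((x3' → x1') + x1) · (x1 ⊕ x2)) on each row and compare to H:
  x1=0, x2=0, x3=0: formula gives 1, H = 1 ✓
  x1=0, x2=0, x3=1: formula gives 1, H = 1 ✓
  x1=0, x2=1, x3=0: formula gives 0, H = 0 ✓
  x1=0, x2=1, x3=1: formula gives 0, H = 0 ✓
  x1=1, x2=0, x3=0: formula gives 0, H = 0 ✓
  …and likewise for the remaining 3 rows.
All 8 rows match — the expression computes H exactly.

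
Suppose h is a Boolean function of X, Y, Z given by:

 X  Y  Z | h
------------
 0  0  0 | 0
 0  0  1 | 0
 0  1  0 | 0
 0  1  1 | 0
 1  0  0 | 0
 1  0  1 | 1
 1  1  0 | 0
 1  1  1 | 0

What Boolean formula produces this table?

h(X, Y, Z) = (X · Y') · Z

Only row (1,0,1) gives 1. That row's minterm X·¬Y·Z is h directly.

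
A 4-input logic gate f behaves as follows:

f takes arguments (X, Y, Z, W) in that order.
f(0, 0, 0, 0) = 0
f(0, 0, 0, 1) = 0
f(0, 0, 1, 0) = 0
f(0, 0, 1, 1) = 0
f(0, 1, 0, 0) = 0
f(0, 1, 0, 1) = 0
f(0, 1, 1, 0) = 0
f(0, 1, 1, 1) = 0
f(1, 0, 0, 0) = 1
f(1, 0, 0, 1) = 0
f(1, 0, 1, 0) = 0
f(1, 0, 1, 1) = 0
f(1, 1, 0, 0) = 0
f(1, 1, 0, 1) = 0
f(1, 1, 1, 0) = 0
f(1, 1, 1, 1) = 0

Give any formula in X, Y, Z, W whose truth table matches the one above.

Only row (1,0,0,0) gives 1. That row's minterm X·¬Y·¬Z·¬W is f directly.

f(X, Y, Z, W) = ((X ∧ ¬Y) ∧ ¬Z) ∧ ¬W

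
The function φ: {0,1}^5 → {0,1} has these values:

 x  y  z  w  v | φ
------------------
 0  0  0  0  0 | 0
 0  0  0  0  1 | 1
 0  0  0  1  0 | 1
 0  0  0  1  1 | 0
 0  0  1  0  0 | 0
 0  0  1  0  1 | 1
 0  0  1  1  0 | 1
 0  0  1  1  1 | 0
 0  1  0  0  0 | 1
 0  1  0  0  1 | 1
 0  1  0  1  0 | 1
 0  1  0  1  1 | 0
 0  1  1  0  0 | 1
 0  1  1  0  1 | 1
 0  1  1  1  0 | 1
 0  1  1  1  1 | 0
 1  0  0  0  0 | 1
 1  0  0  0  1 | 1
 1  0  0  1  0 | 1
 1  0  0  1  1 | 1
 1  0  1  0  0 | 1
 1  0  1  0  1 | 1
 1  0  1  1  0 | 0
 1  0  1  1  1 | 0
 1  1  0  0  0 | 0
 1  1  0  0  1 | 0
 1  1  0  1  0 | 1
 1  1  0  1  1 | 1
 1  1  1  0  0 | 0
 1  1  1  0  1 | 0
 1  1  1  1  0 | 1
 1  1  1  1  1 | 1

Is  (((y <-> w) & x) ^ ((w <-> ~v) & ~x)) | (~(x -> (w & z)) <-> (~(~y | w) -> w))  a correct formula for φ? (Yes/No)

Yes

Test each input against both φ and the formula:
  x=0, y=0, z=0, w=0, v=0: formula gives 0, φ = 0 ✓
  x=0, y=0, z=0, w=0, v=1: formula gives 1, φ = 1 ✓
  x=0, y=0, z=0, w=1, v=0: formula gives 1, φ = 1 ✓
  x=0, y=0, z=0, w=1, v=1: formula gives 0, φ = 0 ✓
  … (the remaining 28 rows also agree.)
Every row agrees, so the formula is equivalent.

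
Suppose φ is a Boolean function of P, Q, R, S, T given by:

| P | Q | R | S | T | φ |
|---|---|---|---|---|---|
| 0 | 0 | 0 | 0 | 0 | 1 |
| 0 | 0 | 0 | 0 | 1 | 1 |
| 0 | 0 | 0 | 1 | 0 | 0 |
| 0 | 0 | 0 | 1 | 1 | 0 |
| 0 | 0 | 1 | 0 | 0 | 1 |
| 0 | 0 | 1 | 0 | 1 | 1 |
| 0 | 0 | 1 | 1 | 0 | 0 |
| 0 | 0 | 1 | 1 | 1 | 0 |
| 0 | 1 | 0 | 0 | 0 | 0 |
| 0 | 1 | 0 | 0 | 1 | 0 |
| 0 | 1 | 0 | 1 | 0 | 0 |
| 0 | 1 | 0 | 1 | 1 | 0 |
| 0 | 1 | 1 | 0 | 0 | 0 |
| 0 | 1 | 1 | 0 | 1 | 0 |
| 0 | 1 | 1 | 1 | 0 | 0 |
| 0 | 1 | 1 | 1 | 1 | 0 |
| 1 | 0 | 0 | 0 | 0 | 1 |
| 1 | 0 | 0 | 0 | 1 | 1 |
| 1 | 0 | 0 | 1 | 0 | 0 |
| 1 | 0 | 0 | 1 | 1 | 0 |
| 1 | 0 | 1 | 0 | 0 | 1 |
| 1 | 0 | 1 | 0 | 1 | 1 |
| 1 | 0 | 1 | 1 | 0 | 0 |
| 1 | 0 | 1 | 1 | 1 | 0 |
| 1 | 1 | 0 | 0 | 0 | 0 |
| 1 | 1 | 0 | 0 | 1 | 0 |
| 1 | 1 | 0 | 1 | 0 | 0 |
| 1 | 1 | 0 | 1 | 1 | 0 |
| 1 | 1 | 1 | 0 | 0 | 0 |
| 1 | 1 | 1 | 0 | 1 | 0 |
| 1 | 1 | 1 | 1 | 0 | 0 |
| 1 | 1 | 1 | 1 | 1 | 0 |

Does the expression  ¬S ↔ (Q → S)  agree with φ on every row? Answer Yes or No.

Yes

Test each input against both φ and the formula:
  P=0, Q=0, R=0, S=0, T=0: formula gives 1, φ = 1 ✓
  P=0, Q=0, R=0, S=0, T=1: formula gives 1, φ = 1 ✓
  P=0, Q=0, R=0, S=1, T=0: formula gives 0, φ = 0 ✓
  P=0, Q=0, R=0, S=1, T=1: formula gives 0, φ = 0 ✓
  … (the remaining 28 rows also agree.)
Every row agrees, so the formula is equivalent.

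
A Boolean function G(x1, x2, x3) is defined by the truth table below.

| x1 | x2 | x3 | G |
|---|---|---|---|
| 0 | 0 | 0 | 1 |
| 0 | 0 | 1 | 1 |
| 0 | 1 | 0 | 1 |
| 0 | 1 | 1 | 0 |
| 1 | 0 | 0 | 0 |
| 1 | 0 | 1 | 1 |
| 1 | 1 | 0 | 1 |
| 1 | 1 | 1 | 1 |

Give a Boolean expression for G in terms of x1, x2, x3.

G(x1, x2, x3) = ¬(((¬x1 ∧ x2) ∧ x3) ∨ ((x1 ∧ ¬x2) ∧ ¬x3))

There are just 2 zero rows: (0,1,1), (1,0,0). Their minterms are ¬x1·x2·x3, x1·¬x2·¬x3; the OR of those covers precisely the 0-outputs, and negating it yields G.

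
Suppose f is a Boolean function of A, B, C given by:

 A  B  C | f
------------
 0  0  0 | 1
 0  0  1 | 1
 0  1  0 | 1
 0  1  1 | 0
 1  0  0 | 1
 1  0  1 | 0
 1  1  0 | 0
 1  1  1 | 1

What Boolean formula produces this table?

f(A, B, C) = ((((A' · B) · C) + ((A · B') · C)) + ((A · B) · C'))'

There are just 3 zero rows: (0,1,1), (1,0,1), (1,1,0). Their minterms are ¬A·B·C, A·¬B·C, A·B·¬C; the OR of those covers precisely the 0-outputs, and negating it yields f.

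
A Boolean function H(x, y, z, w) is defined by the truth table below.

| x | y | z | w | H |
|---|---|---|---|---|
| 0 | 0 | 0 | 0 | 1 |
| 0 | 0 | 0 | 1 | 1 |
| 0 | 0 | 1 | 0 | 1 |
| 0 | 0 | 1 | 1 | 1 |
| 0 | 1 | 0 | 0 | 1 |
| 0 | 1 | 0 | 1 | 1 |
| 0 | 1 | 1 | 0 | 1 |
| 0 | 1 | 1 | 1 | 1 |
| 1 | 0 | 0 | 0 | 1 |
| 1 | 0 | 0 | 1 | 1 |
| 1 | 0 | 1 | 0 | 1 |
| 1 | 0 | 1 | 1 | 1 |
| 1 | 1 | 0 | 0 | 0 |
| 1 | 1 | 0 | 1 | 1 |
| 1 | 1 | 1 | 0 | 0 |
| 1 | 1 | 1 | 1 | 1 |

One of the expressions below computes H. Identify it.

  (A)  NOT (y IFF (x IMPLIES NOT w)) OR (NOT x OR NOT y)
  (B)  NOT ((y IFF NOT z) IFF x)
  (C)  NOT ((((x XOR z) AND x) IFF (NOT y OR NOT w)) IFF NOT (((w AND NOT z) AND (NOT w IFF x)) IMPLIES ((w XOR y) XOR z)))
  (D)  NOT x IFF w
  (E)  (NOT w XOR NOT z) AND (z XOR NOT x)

(B): at (0,0,0,0) it gives 0, but H = 1 — eliminated.
(C): at (0,0,0,0) it gives 0, but H = 1 — eliminated.
(D): at (0,0,0,0) it gives 0, but H = 1 — eliminated.
(E): at (0,0,0,0) it gives 0, but H = 1 — eliminated.
(A) is the remaining candidate, and it agrees with H on all 16 inputs.

A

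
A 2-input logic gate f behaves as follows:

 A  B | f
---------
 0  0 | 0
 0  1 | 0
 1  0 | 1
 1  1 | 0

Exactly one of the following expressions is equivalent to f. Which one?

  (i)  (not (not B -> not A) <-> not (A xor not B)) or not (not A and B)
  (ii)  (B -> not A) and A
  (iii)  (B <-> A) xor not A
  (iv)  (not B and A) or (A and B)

(i) disagrees with f on (0,0) (formula → 1, table → 0); rule it out.
(iii) disagrees with f on (0,1) (formula → 1, table → 0); rule it out.
(iv) disagrees with f on (1,1) (formula → 1, table → 0); rule it out.
(ii) is the remaining candidate, and it agrees with f on all 4 inputs.

ii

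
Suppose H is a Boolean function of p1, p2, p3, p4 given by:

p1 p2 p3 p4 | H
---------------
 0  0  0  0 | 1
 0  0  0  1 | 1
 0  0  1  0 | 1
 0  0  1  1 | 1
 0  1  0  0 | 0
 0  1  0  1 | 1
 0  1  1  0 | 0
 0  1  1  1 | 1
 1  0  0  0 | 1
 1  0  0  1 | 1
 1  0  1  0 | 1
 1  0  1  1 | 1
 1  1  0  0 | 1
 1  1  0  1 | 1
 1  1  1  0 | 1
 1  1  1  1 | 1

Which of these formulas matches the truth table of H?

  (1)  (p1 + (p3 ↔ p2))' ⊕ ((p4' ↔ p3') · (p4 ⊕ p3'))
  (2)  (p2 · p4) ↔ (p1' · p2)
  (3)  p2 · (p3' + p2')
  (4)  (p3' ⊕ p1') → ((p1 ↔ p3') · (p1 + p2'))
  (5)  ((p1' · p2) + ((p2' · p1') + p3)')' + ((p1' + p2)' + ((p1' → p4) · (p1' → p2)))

(1) fails at (0,0,0,1): the formula yields 0, H is 1.
(2) fails at (1,1,0,1): the formula yields 0, H is 1.
(3) fails at (0,0,0,0): the formula yields 0, H is 1.
(4) fails at (0,1,0,0): the formula yields 1, H is 0.
Only (5) survives; checking it on all 16 rows confirms it matches H.

5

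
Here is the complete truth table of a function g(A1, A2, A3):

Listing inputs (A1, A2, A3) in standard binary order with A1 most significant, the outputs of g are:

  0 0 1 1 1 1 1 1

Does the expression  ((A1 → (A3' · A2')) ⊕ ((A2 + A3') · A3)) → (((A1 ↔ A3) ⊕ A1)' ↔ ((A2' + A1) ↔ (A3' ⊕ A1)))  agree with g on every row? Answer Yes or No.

Yes

Evaluate ((A1 → (A3' · A2')) ⊕ ((A2 + A3') · A3)) → (((A1 ↔ A3) ⊕ A1)' ↔ ((A2' + A1) ↔ (A3' ⊕ A1))) on each row and compare to g:
  A1=0, A2=0, A3=0: formula gives 0, g = 0 ✓
  A1=0, A2=0, A3=1: formula gives 0, g = 0 ✓
  A1=0, A2=1, A3=0: formula gives 1, g = 1 ✓
  A1=0, A2=1, A3=1: formula gives 1, g = 1 ✓
  A1=1, A2=0, A3=0: formula gives 1, g = 1 ✓
  … (the remaining 3 rows also agree.)
All 8 rows match — the expression computes g exactly.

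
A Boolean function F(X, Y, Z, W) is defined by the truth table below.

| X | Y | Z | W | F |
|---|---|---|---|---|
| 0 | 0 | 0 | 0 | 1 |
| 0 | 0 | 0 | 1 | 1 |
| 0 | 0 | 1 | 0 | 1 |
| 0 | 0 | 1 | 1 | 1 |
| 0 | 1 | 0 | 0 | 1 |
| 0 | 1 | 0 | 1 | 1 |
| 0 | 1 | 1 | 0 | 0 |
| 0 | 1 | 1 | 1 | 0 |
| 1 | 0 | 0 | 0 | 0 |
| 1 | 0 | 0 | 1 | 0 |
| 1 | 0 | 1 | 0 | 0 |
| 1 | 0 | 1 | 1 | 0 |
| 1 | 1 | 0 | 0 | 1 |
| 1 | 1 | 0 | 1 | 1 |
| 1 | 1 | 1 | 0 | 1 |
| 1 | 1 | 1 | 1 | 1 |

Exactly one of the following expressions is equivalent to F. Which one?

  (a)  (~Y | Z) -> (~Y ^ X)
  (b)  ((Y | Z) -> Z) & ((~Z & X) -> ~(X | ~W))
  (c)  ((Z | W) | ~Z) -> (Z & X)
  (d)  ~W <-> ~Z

a

(b) fails at (0,1,0,0): the formula yields 0, F is 1.
(c) fails at (0,0,0,0): the formula yields 0, F is 1.
(d) fails at (0,0,0,1): the formula yields 0, F is 1.
(a) is the remaining candidate, and it agrees with F on all 16 inputs.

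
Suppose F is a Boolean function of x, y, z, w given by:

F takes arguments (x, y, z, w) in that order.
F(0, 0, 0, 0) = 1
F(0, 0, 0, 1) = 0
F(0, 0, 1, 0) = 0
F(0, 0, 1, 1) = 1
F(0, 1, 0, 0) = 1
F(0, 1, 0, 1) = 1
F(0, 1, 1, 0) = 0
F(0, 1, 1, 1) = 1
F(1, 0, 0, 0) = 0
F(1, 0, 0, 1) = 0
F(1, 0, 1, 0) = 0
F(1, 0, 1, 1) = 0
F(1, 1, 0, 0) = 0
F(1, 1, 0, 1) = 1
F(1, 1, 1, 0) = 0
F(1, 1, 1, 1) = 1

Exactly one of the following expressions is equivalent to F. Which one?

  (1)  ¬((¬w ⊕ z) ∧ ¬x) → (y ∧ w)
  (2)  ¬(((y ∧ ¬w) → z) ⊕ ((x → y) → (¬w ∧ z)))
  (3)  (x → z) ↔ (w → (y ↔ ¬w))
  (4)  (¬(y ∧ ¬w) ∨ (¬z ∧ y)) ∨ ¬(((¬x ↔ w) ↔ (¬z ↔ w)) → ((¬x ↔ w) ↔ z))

1

(2) fails at (0,0,0,0): the formula yields 0, F is 1.
(3) fails at (0,0,0,1): the formula yields 1, F is 0.
(4) fails at (0,0,0,1): the formula yields 1, F is 0.
(1) is the remaining candidate, and it agrees with F on all 16 inputs.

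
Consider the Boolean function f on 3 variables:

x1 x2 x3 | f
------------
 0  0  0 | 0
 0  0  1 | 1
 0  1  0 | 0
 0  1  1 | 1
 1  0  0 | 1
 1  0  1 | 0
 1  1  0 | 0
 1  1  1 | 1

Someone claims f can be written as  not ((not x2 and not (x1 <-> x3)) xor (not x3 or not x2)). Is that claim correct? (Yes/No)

Yes

Check the formula against f row by row:
  x1=0, x2=0, x3=0: formula gives 0, f = 0 ✓
  x1=0, x2=0, x3=1: formula gives 1, f = 1 ✓
  x1=0, x2=1, x3=0: formula gives 0, f = 0 ✓
  x1=0, x2=1, x3=1: formula gives 1, f = 1 ✓
  x1=1, x2=0, x3=0: formula gives 1, f = 1 ✓
  … (the remaining 3 rows also agree.)
No disagreement on any input; they are logically equivalent.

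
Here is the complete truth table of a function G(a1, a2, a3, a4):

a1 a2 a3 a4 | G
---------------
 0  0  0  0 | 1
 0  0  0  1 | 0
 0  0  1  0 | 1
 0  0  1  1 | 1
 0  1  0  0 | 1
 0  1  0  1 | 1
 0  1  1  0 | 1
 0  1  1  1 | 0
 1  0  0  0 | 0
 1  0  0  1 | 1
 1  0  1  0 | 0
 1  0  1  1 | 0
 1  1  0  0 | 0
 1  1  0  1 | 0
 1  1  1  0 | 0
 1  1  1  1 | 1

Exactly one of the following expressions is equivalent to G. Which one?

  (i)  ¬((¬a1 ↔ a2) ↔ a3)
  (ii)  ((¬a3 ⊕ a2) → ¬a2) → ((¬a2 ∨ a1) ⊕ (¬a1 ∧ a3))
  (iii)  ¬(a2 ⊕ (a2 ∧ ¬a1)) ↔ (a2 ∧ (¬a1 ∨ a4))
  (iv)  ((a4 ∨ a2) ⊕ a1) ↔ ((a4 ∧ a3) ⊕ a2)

iv

(i): at (0,0,0,0) it gives 0, but G = 1 — eliminated.
(ii): at (0,0,0,1) it gives 1, but G = 0 — eliminated.
(iii): at (0,0,0,0) it gives 0, but G = 1 — eliminated.
(iv) is the remaining candidate, and it agrees with G on all 16 inputs.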